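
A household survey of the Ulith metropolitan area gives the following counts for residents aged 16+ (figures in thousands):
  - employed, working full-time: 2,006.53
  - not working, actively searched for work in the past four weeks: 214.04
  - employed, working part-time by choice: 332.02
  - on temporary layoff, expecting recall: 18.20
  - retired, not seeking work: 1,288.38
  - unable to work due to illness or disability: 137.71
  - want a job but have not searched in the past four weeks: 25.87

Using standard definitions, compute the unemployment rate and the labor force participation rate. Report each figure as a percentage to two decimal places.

Unemployment rate ≈ 9.03%; labor force participation rate ≈ 63.91%.

Employed = 2,006.53 + 332.02 = 2,338.55 thousand.
Unemployed = 214.04 + 18.20 = 232.24 thousand (jobless and actively searching, or on temporary layoff).
Labor force = 2,338.55 + 232.24 = 2,570.79 thousand.
Not in labor force = 1,288.38 + 137.71 + 25.87 = 1,451.96 thousand (those not working and not actively searching are outside the labor force — including those who want a job but have given up searching).
Civilian working-age population = 2,570.79 + 1,451.96 = 4,022.75 thousand.
Unemployment rate = 232.24 / 2,570.79 = 9.03%.
Labor force participation rate = 2,570.79 / 4,022.75 = 63.91%.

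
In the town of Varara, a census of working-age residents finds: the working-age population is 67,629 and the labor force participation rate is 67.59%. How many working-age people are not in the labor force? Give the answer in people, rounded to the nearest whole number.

About 21,919 are not in the labor force.

Share not in the labor force = 1 − 0.6759 = 0.3241.
Not in labor force = 0.3241 × 67,629 ≈ 21,919.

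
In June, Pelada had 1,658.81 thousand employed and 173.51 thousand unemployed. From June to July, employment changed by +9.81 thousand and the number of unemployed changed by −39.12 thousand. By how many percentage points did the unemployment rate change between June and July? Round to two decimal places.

The unemployment rate changed by −2.02 percentage points.

June: labor force = 1,658.81 + 173.51 = 1,832.32; u = 173.51/1,832.32 = 9.47%.
July: labor force = 1,668.62 + 134.39 = 1,803.01; u = 134.39/1,803.01 = 7.45%.
Change = 7.45% − 9.47% = −2.02 pp.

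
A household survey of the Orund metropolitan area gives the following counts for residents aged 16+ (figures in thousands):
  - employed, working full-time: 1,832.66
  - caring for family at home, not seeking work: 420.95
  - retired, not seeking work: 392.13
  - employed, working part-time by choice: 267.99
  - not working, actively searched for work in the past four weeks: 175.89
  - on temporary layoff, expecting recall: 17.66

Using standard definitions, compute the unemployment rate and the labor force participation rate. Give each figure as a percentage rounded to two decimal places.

Employed = 1,832.66 + 267.99 = 2,100.65 thousand.
Unemployed = 175.89 + 17.66 = 193.55 thousand (jobless and actively searching, or on temporary layoff).
Labor force = 2,100.65 + 193.55 = 2,294.20 thousand.
Not in labor force = 420.95 + 392.13 = 813.08 thousand (those not working and not actively searching are outside the labor force).
Civilian working-age population = 2,294.20 + 813.08 = 3,107.28 thousand.
Unemployment rate = 193.55 / 2,294.20 = 8.44%.
Labor force participation rate = 2,294.20 / 3,107.28 = 73.83%.

Unemployment rate ≈ 8.44%; labor force participation rate ≈ 73.83%.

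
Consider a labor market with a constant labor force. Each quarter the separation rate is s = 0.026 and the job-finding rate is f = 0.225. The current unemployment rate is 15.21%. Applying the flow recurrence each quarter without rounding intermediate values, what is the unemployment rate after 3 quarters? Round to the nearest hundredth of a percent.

Unemployment rate after three quarters ≈ 12.40%.

With a fixed labor force, u_{t+1} = u_t + s·(1−u_t) − f·u_t = u_t·(1−s−f) + s.
Here 1−s−f = 0.749 and s = 0.026.
u_1 = 0.152100 × 0.749 + 0.026 = 0.139923.
u_2 = 0.139923 × 0.749 + 0.026 = 0.130802.
u_3 = 0.130802 × 0.749 + 0.026 = 0.123971.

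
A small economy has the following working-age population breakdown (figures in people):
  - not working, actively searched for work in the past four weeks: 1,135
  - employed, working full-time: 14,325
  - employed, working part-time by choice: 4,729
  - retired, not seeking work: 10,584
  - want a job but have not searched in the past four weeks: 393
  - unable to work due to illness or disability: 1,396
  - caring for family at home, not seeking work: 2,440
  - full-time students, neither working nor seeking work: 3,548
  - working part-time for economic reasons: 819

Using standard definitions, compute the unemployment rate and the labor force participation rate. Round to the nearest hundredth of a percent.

Unemployment rate ≈ 5.40%; labor force participation rate ≈ 53.36%.

Employed = 14,325 + 4,729 + 819 = 19,873 (anyone who worked, including part-time for economic reasons, counts as employed).
Unemployed = 1,135.
Labor force = 19,873 + 1,135 = 21,008.
Not in labor force = 10,584 + 393 + 1,396 + 2,440 + 3,548 = 18,361 (those not working and not actively searching are outside the labor force — including those who want a job but have given up searching).
Civilian working-age population = 21,008 + 18,361 = 39,369.
Unemployment rate = 1,135 / 21,008 = 5.40%.
Labor force participation rate = 21,008 / 39,369 = 53.36%.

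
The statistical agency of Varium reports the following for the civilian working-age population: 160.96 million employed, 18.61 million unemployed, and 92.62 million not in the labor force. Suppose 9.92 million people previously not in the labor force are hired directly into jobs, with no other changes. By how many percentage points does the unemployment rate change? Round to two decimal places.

Initially, labor force = 160.96 + 18.61 = 179.57 million, so u = 18.61/179.57 = 10.36%.
After the change, employed and labor force both rise by 9.92; unemployed unchanged → E = 170.88, U = 18.61, labor force = 189.49 million.
New unemployment rate = 18.61 / 189.49 = 9.82%.
Change = 9.82% − 10.36% = −0.54 percentage points.

The unemployment rate changes by −0.54 percentage points.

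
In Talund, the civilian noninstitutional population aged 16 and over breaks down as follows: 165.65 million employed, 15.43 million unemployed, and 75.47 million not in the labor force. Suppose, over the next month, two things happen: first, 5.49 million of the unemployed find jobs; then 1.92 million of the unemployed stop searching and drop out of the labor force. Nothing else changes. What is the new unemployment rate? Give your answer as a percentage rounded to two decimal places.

New unemployment rate ≈ 4.48%.

Initially, labor force = 165.65 + 15.43 = 181.08 million, so u = 15.43/181.08 = 8.52%.
After the first change, unemployed falls and employed rises by 5.49; labor force unchanged → E = 171.14, U = 9.94, labor force = 181.08 million.
After the second change, unemployed and labor force both fall by 1.92 → E = 171.14, U = 8.02, labor force = 179.16 million.
New unemployment rate = 8.02 / 179.16 = 4.48%.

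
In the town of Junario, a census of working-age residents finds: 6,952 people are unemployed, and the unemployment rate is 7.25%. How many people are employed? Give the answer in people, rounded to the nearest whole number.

Labor force = U / u = 6,952 / 0.0725 ≈ 95,890.
Employed = labor force − unemployed = 95,890 − 6,952 = 88,938.

About 88,938 are employed.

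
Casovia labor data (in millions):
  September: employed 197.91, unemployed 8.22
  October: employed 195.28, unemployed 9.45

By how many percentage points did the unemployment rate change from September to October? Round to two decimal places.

The unemployment rate changed by +0.63 percentage points.

September: labor force = 197.91 + 8.22 = 206.13; u = 8.22/206.13 = 3.99%.
October: labor force = 195.28 + 9.45 = 204.73; u = 9.45/204.73 = 4.62%.
Change = 4.62% − 3.99% = +0.63 pp.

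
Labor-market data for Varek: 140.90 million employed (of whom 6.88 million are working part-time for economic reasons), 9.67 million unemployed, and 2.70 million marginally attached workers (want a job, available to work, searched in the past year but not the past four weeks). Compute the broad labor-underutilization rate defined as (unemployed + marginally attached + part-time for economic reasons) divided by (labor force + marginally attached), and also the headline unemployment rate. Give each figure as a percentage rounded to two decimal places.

Labor force = 140.90 + 9.67 = 150.57 million.
Numerator = 9.67 + 2.70 + 6.88 = 19.25 million.
Denominator = 150.57 + 2.70 = 153.27 million.
Broad rate = 19.25 / 153.27 = 12.56%.
Headline unemployment rate = 9.67 / 150.57 = 6.42%.

Broad underutilization rate ≈ 12.56%; headline unemployment rate ≈ 6.42%.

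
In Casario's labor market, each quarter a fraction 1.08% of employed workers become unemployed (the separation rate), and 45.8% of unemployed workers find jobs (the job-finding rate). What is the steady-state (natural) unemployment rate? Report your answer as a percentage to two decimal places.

At steady state the flows balance: s·E = f·U, so U/(E+U) = s/(s+f).
u* = 1.08 / (1.08 + 45.8) = 1.08 / 46.88 = 2.30%.

Steady-state unemployment rate ≈ 2.30%.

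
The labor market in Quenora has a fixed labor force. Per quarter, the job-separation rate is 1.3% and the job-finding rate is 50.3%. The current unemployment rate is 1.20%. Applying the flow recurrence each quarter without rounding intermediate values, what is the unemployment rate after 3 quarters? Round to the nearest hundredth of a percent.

With a fixed labor force, u_{t+1} = u_t + s·(1−u_t) − f·u_t = u_t·(1−s−f) + s.
Here 1−s−f = 0.484 and s = 0.013.
u_1 = 0.012000 × 0.484 + 0.013 = 0.018808.
u_2 = 0.018808 × 0.484 + 0.013 = 0.022103.
u_3 = 0.022103 × 0.484 + 0.013 = 0.023698.

Unemployment rate after three quarters ≈ 2.37%.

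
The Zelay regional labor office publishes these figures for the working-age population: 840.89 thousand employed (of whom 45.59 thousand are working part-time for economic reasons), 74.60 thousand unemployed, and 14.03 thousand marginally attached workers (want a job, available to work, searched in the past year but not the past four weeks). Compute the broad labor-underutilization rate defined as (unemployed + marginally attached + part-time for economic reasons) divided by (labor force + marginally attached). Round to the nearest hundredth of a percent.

Broad underutilization rate ≈ 14.44%.

Labor force = 840.89 + 74.60 = 915.49 thousand.
Numerator = 74.60 + 14.03 + 45.59 = 134.22 thousand.
Denominator = 915.49 + 14.03 = 929.52 thousand.
Broad rate = 134.22 / 929.52 = 14.44%.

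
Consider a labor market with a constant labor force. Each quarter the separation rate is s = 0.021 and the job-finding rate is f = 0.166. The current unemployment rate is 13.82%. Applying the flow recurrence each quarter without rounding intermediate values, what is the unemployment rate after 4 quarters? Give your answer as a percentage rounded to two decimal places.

With a fixed labor force, u_{t+1} = u_t + s·(1−u_t) − f·u_t = u_t·(1−s−f) + s.
Here 1−s−f = 0.813 and s = 0.021.
u_1 = 0.138200 × 0.813 + 0.021 = 0.133357.
u_2 = 0.133357 × 0.813 + 0.021 = 0.129419.
u_3 = 0.129419 × 0.813 + 0.021 = 0.126218.
u_4 = 0.126218 × 0.813 + 0.021 = 0.123615.

Unemployment rate after four quarters ≈ 12.36%.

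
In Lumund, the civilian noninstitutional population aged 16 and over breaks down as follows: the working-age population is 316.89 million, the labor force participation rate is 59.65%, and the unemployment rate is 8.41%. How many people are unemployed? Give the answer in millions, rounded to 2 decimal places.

About 15.90 million are unemployed.

Labor force = 0.5965 × 316.89 = 189.02 million.
Unemployed = 0.0841 × 189.02 ≈ 15.90 million.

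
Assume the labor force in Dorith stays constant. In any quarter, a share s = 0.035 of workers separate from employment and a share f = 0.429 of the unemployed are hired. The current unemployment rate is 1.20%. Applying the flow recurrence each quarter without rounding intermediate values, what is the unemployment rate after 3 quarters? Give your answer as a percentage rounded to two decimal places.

Unemployment rate after three quarters ≈ 6.57%.

With a fixed labor force, u_{t+1} = u_t + s·(1−u_t) − f·u_t = u_t·(1−s−f) + s.
Here 1−s−f = 0.536 and s = 0.035.
u_1 = 0.012000 × 0.536 + 0.035 = 0.041432.
u_2 = 0.041432 × 0.536 + 0.035 = 0.057208.
u_3 = 0.057208 × 0.536 + 0.035 = 0.065663.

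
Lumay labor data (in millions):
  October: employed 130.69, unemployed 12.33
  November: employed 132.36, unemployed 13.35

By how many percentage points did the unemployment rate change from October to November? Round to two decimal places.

October: labor force = 130.69 + 12.33 = 143.02; u = 12.33/143.02 = 8.62%.
November: labor force = 132.36 + 13.35 = 145.71; u = 13.35/145.71 = 9.16%.
Change = 9.16% − 8.62% = +0.54 pp.

The unemployment rate changed by +0.54 percentage points.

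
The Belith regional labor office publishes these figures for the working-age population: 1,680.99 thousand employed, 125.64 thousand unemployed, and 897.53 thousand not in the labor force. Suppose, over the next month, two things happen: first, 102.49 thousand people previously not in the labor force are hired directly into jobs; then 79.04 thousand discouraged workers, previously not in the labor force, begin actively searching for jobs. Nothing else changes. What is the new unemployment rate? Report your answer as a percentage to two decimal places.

New unemployment rate ≈ 10.29%.

Initially, labor force = 1,680.99 + 125.64 = 1,806.63 thousand, so u = 125.64/1,806.63 = 6.95%.
After the first change, employed and labor force both rise by 102.49; unemployed unchanged → E = 1,783.48, U = 125.64, labor force = 1,909.12 thousand.
After the second change, unemployed and labor force both rise by 79.04 → E = 1,783.48, U = 204.68, labor force = 1,988.16 thousand.
New unemployment rate = 204.68 / 1,988.16 = 10.29%.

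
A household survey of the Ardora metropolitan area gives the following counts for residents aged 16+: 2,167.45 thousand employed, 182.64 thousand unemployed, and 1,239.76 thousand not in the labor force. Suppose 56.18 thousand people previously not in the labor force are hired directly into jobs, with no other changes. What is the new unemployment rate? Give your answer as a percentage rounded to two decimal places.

New unemployment rate ≈ 7.59%.

Initially, labor force = 2,167.45 + 182.64 = 2,350.09 thousand, so u = 182.64/2,350.09 = 7.77%.
After the change, employed and labor force both rise by 56.18; unemployed unchanged → E = 2,223.63, U = 182.64, labor force = 2,406.27 thousand.
New unemployment rate = 182.64 / 2,406.27 = 7.59%.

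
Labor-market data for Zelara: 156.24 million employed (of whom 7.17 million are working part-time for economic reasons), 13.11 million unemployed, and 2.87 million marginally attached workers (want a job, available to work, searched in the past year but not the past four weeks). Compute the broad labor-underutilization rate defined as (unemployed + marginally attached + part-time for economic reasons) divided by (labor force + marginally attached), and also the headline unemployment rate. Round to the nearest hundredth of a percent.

Broad underutilization rate ≈ 13.44%; headline unemployment rate ≈ 7.74%.

Labor force = 156.24 + 13.11 = 169.35 million.
Numerator = 13.11 + 2.87 + 7.17 = 23.15 million.
Denominator = 169.35 + 2.87 = 172.22 million.
Broad rate = 23.15 / 172.22 = 13.44%.
Headline unemployment rate = 13.11 / 169.35 = 7.74%.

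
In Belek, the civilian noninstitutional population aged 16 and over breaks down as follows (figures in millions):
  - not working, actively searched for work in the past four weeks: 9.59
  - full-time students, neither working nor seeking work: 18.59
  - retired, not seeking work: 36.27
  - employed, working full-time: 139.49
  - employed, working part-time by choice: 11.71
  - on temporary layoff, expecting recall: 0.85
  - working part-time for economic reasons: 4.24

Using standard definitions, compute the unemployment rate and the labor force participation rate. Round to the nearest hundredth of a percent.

Employed = 139.49 + 11.71 + 4.24 = 155.44 million (anyone who worked, including part-time for economic reasons, counts as employed).
Unemployed = 9.59 + 0.85 = 10.44 million (jobless and actively searching, or on temporary layoff).
Labor force = 155.44 + 10.44 = 165.88 million.
Not in labor force = 18.59 + 36.27 = 54.86 million (those not working and not actively searching are outside the labor force).
Civilian working-age population = 165.88 + 54.86 = 220.74 million.
Unemployment rate = 10.44 / 165.88 = 6.29%.
Labor force participation rate = 165.88 / 220.74 = 75.15%.

Unemployment rate ≈ 6.29%; labor force participation rate ≈ 75.15%.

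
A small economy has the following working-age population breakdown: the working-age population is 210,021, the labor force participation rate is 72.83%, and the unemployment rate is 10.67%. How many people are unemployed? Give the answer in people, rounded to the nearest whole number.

Labor force = 0.7283 × 210,021 = 152,958.
Unemployed = 0.1067 × 152,958 ≈ 16,321.

About 16,321 are unemployed.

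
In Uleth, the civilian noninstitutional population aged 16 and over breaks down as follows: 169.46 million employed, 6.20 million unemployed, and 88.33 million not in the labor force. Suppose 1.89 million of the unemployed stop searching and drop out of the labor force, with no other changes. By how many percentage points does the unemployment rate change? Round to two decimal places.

The unemployment rate changes by −1.05 percentage points.

Initially, labor force = 169.46 + 6.20 = 175.66 million, so u = 6.20/175.66 = 3.53%.
After the change, unemployed and labor force both fall by 1.89 → E = 169.46, U = 4.31, labor force = 173.77 million.
New unemployment rate = 4.31 / 173.77 = 2.48%.
Change = 2.48% − 3.53% = −1.05 percentage points.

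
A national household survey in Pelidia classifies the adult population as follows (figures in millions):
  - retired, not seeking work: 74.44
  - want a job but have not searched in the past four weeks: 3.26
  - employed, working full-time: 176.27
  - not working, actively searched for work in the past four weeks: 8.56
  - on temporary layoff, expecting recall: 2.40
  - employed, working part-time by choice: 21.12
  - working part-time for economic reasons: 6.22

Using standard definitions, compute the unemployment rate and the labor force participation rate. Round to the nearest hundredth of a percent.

Unemployment rate ≈ 5.11%; labor force participation rate ≈ 73.41%.

Employed = 176.27 + 21.12 + 6.22 = 203.61 million (anyone who worked, including part-time for economic reasons, counts as employed).
Unemployed = 8.56 + 2.40 = 10.96 million (jobless and actively searching, or on temporary layoff).
Labor force = 203.61 + 10.96 = 214.57 million.
Not in labor force = 74.44 + 3.26 = 77.70 million (those not working and not actively searching are outside the labor force — including those who want a job but have given up searching).
Civilian working-age population = 214.57 + 77.70 = 292.27 million.
Unemployment rate = 10.96 / 214.57 = 5.11%.
Labor force participation rate = 214.57 / 292.27 = 73.41%.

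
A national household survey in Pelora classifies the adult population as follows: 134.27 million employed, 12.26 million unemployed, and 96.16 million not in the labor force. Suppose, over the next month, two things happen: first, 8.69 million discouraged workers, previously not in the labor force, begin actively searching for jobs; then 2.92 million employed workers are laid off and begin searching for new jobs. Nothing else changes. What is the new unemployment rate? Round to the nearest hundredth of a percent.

Initially, labor force = 134.27 + 12.26 = 146.53 million, so u = 12.26/146.53 = 8.37%.
After the first change, unemployed and labor force both rise by 8.69 → E = 134.27, U = 20.95, labor force = 155.22 million.
After the second change, employed falls and unemployed rises by 2.92; labor force unchanged → E = 131.35, U = 23.87, labor force = 155.22 million.
New unemployment rate = 23.87 / 155.22 = 15.38%.

New unemployment rate ≈ 15.38%.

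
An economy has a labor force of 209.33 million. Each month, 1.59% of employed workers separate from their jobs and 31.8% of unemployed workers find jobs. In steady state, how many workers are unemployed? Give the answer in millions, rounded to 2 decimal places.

Steady-state unemployment rate u* = s/(s+f) = 1.59/(1.59+31.8) = 0.047619.
Unemployed = u* × labor force = 0.047619 × 209.33 ≈ 9.97 million.

About 9.97 million are unemployed in steady state.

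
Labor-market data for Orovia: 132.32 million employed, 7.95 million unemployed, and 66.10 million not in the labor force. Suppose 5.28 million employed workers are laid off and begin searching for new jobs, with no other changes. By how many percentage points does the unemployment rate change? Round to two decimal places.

Initially, labor force = 132.32 + 7.95 = 140.27 million, so u = 7.95/140.27 = 5.67%.
After the change, employed falls and unemployed rises by 5.28; labor force unchanged → E = 127.04, U = 13.23, labor force = 140.27 million.
New unemployment rate = 13.23 / 140.27 = 9.43%.
Change = 9.43% − 5.67% = +3.76 percentage points.

The unemployment rate changes by +3.76 percentage points.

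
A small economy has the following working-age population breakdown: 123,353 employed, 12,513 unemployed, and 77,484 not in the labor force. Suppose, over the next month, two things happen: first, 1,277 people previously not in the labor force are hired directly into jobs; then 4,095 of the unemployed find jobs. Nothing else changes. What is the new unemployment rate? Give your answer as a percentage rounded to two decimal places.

Initially, labor force = 123,353 + 12,513 = 135,866, so u = 12,513/135,866 = 9.21%.
After the first change, employed and labor force both rise by 1,277; unemployed unchanged → E = 124,630, U = 12,513, labor force = 137,143.
After the second change, unemployed falls and employed rises by 4,095; labor force unchanged → E = 128,725, U = 8,418, labor force = 137,143.
New unemployment rate = 8,418 / 137,143 = 6.14%.

New unemployment rate ≈ 6.14%.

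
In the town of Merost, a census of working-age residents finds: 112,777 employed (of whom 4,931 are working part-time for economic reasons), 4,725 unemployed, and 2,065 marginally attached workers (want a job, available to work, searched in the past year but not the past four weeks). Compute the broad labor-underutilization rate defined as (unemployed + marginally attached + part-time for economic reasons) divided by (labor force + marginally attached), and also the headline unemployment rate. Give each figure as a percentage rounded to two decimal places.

Broad underutilization rate ≈ 9.80%; headline unemployment rate ≈ 4.02%.

Labor force = 112,777 + 4,725 = 117,502.
Numerator = 4,725 + 2,065 + 4,931 = 11,721.
Denominator = 117,502 + 2,065 = 119,567.
Broad rate = 11,721 / 119,567 = 9.80%.
Headline unemployment rate = 4,725 / 117,502 = 4.02%.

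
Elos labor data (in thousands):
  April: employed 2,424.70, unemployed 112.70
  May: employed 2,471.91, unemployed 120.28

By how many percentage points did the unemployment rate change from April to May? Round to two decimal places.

April: labor force = 2,424.70 + 112.70 = 2,537.40; u = 112.70/2,537.40 = 4.44%.
May: labor force = 2,471.91 + 120.28 = 2,592.19; u = 120.28/2,592.19 = 4.64%.
Change = 4.64% − 4.44% = +0.20 pp.

The unemployment rate changed by +0.20 percentage points.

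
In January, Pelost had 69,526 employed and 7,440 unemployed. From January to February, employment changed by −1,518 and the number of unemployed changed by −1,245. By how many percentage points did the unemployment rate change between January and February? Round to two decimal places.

The unemployment rate changed by −1.32 percentage points.

January: labor force = 69,526 + 7,440 = 76,966; u = 7,440/76,966 = 9.67%.
February: labor force = 68,008 + 6,195 = 74,203; u = 6,195/74,203 = 8.35%.
Change = 8.35% − 9.67% = −1.32 pp.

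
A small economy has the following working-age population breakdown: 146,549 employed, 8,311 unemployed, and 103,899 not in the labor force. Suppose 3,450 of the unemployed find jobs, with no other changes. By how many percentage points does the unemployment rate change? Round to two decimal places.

The unemployment rate changes by −2.23 percentage points.

Initially, labor force = 146,549 + 8,311 = 154,860, so u = 8,311/154,860 = 5.37%.
After the change, unemployed falls and employed rises by 3,450; labor force unchanged → E = 149,999, U = 4,861, labor force = 154,860.
New unemployment rate = 4,861 / 154,860 = 3.14%.
Change = 3.14% − 5.37% = −2.23 percentage points.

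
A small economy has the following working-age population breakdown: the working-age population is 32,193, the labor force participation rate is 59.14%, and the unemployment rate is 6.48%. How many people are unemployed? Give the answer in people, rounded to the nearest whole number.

About 1,234 are unemployed.

Labor force = 0.5914 × 32,193 = 19,039.
Unemployed = 0.0648 × 19,039 ≈ 1,234.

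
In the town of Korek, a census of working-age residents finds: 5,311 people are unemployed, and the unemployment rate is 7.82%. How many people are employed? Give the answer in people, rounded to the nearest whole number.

Labor force = U / u = 5,311 / 0.0782 ≈ 67,916.
Employed = labor force − unemployed = 67,916 − 5,311 = 62,605.

About 62,605 are employed.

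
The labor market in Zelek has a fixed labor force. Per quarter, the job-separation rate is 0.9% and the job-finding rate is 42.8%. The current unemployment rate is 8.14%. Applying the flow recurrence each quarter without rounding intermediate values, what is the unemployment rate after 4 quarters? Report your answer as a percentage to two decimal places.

Unemployment rate after four quarters ≈ 2.67%.

With a fixed labor force, u_{t+1} = u_t + s·(1−u_t) − f·u_t = u_t·(1−s−f) + s.
Here 1−s−f = 0.563 and s = 0.009.
u_1 = 0.081400 × 0.563 + 0.009 = 0.054828.
u_2 = 0.054828 × 0.563 + 0.009 = 0.039868.
u_3 = 0.039868 × 0.563 + 0.009 = 0.031446.
u_4 = 0.031446 × 0.563 + 0.009 = 0.026704.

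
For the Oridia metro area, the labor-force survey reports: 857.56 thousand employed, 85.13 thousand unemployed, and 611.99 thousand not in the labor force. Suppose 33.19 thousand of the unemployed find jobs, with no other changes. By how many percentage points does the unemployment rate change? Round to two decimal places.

Initially, labor force = 857.56 + 85.13 = 942.69 thousand, so u = 85.13/942.69 = 9.03%.
After the change, unemployed falls and employed rises by 33.19; labor force unchanged → E = 890.75, U = 51.94, labor force = 942.69 thousand.
New unemployment rate = 51.94 / 942.69 = 5.51%.
Change = 5.51% − 9.03% = −3.52 percentage points.

The unemployment rate changes by −3.52 percentage points.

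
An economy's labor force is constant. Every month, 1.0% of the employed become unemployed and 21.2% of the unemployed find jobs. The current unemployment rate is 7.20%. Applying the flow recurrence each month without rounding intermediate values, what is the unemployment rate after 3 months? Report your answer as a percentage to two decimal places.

Unemployment rate after three months ≈ 5.77%.

With a fixed labor force, u_{t+1} = u_t + s·(1−u_t) − f·u_t = u_t·(1−s−f) + s.
Here 1−s−f = 0.778 and s = 0.010.
u_1 = 0.072000 × 0.778 + 0.010 = 0.066016.
u_2 = 0.066016 × 0.778 + 0.010 = 0.061360.
u_3 = 0.061360 × 0.778 + 0.010 = 0.057738.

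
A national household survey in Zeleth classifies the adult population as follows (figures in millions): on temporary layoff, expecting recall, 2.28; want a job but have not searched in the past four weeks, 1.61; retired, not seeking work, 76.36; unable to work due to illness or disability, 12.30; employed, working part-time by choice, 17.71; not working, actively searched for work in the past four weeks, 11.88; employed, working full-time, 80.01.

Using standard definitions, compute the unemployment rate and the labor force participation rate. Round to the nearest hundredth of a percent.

Unemployment rate ≈ 12.66%; labor force participation rate ≈ 55.35%.

Employed = 17.71 + 80.01 = 97.72 million.
Unemployed = 2.28 + 11.88 = 14.16 million (jobless and actively searching, or on temporary layoff).
Labor force = 97.72 + 14.16 = 111.88 million.
Not in labor force = 1.61 + 76.36 + 12.30 = 90.27 million (those not working and not actively searching are outside the labor force — including those who want a job but have given up searching).
Civilian working-age population = 111.88 + 90.27 = 202.15 million.
Unemployment rate = 14.16 / 111.88 = 12.66%.
Labor force participation rate = 111.88 / 202.15 = 55.35%.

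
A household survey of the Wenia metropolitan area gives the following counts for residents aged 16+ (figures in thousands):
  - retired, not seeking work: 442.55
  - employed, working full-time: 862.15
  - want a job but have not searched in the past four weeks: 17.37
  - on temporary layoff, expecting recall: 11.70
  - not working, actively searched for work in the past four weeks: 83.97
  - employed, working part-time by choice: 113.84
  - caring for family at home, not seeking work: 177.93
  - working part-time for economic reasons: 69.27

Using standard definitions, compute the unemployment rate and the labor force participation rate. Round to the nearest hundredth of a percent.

Employed = 862.15 + 113.84 + 69.27 = 1,045.26 thousand (anyone who worked, including part-time for economic reasons, counts as employed).
Unemployed = 11.70 + 83.97 = 95.67 thousand (jobless and actively searching, or on temporary layoff).
Labor force = 1,045.26 + 95.67 = 1,140.93 thousand.
Not in labor force = 442.55 + 17.37 + 177.93 = 637.85 thousand (those not working and not actively searching are outside the labor force — including those who want a job but have given up searching).
Civilian working-age population = 1,140.93 + 637.85 = 1,778.78 thousand.
Unemployment rate = 95.67 / 1,140.93 = 8.39%.
Labor force participation rate = 1,140.93 / 1,778.78 = 64.14%.

Unemployment rate ≈ 8.39%; labor force participation rate ≈ 64.14%.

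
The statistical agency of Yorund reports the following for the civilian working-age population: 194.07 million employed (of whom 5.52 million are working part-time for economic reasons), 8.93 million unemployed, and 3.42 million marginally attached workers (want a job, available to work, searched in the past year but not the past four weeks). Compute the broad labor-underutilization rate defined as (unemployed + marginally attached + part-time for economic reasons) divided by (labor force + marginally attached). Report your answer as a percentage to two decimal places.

Broad underutilization rate ≈ 8.66%.

Labor force = 194.07 + 8.93 = 203.00 million.
Numerator = 8.93 + 3.42 + 5.52 = 17.87 million.
Denominator = 203.00 + 3.42 = 206.42 million.
Broad rate = 17.87 / 206.42 = 8.66%.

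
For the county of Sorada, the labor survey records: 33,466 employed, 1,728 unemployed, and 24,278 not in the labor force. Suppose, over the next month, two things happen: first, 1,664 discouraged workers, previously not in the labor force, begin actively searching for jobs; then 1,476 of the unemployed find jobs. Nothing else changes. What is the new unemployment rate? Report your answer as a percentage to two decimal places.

Initially, labor force = 33,466 + 1,728 = 35,194, so u = 1,728/35,194 = 4.91%.
After the first change, unemployed and labor force both rise by 1,664 → E = 33,466, U = 3,392, labor force = 36,858.
After the second change, unemployed falls and employed rises by 1,476; labor force unchanged → E = 34,942, U = 1,916, labor force = 36,858.
New unemployment rate = 1,916 / 36,858 = 5.20%.

New unemployment rate ≈ 5.20%.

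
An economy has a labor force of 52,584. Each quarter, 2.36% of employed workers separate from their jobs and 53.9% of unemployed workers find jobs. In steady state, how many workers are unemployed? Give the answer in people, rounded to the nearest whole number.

Steady-state unemployment rate u* = s/(s+f) = 2.36/(2.36+53.9) = 0.041948.
Unemployed = u* × labor force = 0.041948 × 52,584 ≈ 2,206.

About 2,206 are unemployed in steady state.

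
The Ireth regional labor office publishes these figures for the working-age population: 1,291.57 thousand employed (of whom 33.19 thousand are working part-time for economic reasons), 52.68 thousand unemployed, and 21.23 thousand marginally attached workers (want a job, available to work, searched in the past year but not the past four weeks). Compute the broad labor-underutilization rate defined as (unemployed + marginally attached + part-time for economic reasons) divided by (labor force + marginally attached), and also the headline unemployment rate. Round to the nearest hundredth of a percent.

Labor force = 1,291.57 + 52.68 = 1,344.25 thousand.
Numerator = 52.68 + 21.23 + 33.19 = 107.10 thousand.
Denominator = 1,344.25 + 21.23 = 1,365.48 thousand.
Broad rate = 107.10 / 1,365.48 = 7.84%.
Headline unemployment rate = 52.68 / 1,344.25 = 3.92%.

Broad underutilization rate ≈ 7.84%; headline unemployment rate ≈ 3.92%.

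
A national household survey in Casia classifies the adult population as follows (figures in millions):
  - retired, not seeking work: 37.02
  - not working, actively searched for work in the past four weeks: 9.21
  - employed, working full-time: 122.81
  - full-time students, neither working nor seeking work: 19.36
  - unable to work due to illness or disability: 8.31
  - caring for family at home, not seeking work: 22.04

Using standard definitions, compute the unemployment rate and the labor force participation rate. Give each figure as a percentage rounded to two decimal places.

Unemployment rate ≈ 6.98%; labor force participation rate ≈ 60.35%.

Employed = 122.81 million.
Unemployed = 9.21 million.
Labor force = 122.81 + 9.21 = 132.02 million.
Not in labor force = 37.02 + 19.36 + 8.31 + 22.04 = 86.73 million (those not working and not actively searching are outside the labor force).
Civilian working-age population = 132.02 + 86.73 = 218.75 million.
Unemployment rate = 9.21 / 132.02 = 6.98%.
Labor force participation rate = 132.02 / 218.75 = 60.35%.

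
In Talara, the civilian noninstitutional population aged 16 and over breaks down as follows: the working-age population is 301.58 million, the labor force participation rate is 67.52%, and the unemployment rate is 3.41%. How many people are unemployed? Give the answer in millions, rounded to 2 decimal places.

About 6.94 million are unemployed.

Labor force = 0.6752 × 301.58 = 203.63 million.
Unemployed = 0.0341 × 203.63 ≈ 6.94 million.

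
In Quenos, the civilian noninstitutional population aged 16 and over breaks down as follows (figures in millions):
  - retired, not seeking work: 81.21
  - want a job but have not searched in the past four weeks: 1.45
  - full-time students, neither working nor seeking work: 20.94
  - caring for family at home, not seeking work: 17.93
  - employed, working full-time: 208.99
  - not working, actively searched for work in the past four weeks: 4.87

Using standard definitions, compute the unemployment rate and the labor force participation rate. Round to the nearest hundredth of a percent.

Employed = 208.99 million.
Unemployed = 4.87 million.
Labor force = 208.99 + 4.87 = 213.86 million.
Not in labor force = 81.21 + 1.45 + 20.94 + 17.93 = 121.53 million (those not working and not actively searching are outside the labor force — including those who want a job but have given up searching).
Civilian working-age population = 213.86 + 121.53 = 335.39 million.
Unemployment rate = 4.87 / 213.86 = 2.28%.
Labor force participation rate = 213.86 / 335.39 = 63.76%.

Unemployment rate ≈ 2.28%; labor force participation rate ≈ 63.76%.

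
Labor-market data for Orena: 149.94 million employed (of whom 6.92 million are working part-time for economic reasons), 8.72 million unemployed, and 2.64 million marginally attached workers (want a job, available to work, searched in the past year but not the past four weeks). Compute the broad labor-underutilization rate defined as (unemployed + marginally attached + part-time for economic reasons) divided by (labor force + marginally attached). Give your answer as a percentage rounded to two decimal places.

Labor force = 149.94 + 8.72 = 158.66 million.
Numerator = 8.72 + 2.64 + 6.92 = 18.28 million.
Denominator = 158.66 + 2.64 = 161.30 million.
Broad rate = 18.28 / 161.30 = 11.33%.

Broad underutilization rate ≈ 11.33%.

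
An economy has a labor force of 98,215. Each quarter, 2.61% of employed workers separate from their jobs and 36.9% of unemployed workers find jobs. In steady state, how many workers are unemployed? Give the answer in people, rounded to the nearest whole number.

Steady-state unemployment rate u* = s/(s+f) = 2.61/(2.61+36.9) = 0.066059.
Unemployed = u* × labor force = 0.066059 × 98,215 ≈ 6,488.

About 6,488 are unemployed in steady state.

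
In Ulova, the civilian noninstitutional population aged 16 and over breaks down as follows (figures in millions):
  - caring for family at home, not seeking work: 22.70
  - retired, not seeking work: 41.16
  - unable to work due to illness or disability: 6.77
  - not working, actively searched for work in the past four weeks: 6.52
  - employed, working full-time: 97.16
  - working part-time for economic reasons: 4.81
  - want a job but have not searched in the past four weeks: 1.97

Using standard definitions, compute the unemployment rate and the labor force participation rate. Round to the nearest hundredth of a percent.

Employed = 97.16 + 4.81 = 101.97 million (anyone who worked, including part-time for economic reasons, counts as employed).
Unemployed = 6.52 million.
Labor force = 101.97 + 6.52 = 108.49 million.
Not in labor force = 22.70 + 41.16 + 6.77 + 1.97 = 72.60 million (those not working and not actively searching are outside the labor force — including those who want a job but have given up searching).
Civilian working-age population = 108.49 + 72.60 = 181.09 million.
Unemployment rate = 6.52 / 108.49 = 6.01%.
Labor force participation rate = 108.49 / 181.09 = 59.91%.

Unemployment rate ≈ 6.01%; labor force participation rate ≈ 59.91%.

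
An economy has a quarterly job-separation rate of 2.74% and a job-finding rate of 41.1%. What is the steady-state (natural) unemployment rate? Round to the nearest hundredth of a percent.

Steady-state unemployment rate ≈ 6.25%.

At steady state the flows balance: s·E = f·U, so U/(E+U) = s/(s+f).
u* = 2.74 / (2.74 + 41.1) = 2.74 / 43.84 = 6.25%.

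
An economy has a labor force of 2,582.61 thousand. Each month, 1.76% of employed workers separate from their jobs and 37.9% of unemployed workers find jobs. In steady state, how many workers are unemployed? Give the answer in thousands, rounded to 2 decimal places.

Steady-state unemployment rate u* = s/(s+f) = 1.76/(1.76+37.9) = 0.044377.
Unemployed = u* × labor force = 0.044377 × 2,582.61 ≈ 114.61 thousand.

About 114.61 thousand are unemployed in steady state.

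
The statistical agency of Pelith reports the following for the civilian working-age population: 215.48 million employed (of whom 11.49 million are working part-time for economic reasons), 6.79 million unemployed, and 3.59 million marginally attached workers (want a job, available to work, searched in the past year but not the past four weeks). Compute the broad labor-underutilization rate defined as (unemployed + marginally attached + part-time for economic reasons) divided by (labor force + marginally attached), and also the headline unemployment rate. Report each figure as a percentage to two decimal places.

Broad underutilization rate ≈ 9.68%; headline unemployment rate ≈ 3.05%.

Labor force = 215.48 + 6.79 = 222.27 million.
Numerator = 6.79 + 3.59 + 11.49 = 21.87 million.
Denominator = 222.27 + 3.59 = 225.86 million.
Broad rate = 21.87 / 225.86 = 9.68%.
Headline unemployment rate = 6.79 / 222.27 = 3.05%.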